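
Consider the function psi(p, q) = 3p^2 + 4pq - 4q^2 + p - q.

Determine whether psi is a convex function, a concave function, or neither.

neither

psi is quadratic, so its Hessian is the constant matrix H = [[6, 4], [4, -8]].
det(H) = -64, tr(H) = -2.
det(H) < 0, so H is indefinite: neither convex nor concave.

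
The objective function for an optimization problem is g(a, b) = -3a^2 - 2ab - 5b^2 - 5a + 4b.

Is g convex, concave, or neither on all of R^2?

concave

g is quadratic, so its Hessian is the constant matrix H = [[-6, -2], [-2, -10]].
det(H) = 56, tr(H) = -16.
det(H) > 0 and tr(H) < 0, so H is negative definite everywhere: concave.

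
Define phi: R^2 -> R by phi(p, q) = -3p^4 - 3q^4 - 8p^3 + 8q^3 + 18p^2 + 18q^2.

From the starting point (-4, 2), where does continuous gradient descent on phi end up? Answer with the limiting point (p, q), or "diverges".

phi is separable, so gradient descent decouples: p follows -∂phi/∂p, q follows -∂phi/∂q.
∂phi/∂p = -12p(p - 1)(p + 3); at p=-4 this is 240, so p decreases.
∂phi/∂q = -12q(q - 3)(q + 1); at q=2 this is 72, so q decreases.
The p-coordinate has no critical point in that direction and runs off to infinity.

diverges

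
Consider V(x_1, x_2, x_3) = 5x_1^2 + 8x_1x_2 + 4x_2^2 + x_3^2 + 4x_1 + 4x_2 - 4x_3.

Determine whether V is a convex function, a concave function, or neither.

V is quadratic, so its Hessian is the constant matrix H = [[10, 8, 0], [8, 8, 0], [0, 0, 2]].
Leading principal minors: 10, 16, 32.
All positive ⇒ H ≻ 0 ⇒ convex.

convex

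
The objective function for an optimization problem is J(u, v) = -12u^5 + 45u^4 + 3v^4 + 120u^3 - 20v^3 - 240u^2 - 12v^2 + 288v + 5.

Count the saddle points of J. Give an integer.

J separates as a function of u plus a function of v, so ∇J=0 decouples.
∂J/∂u = -60u(u - 4)(u - 1)(u + 2) = 0 at u ∈ {-2, 0, 1, 4}; ∂J/∂v = 12(v - 4)(v - 3)(v + 2) = 0 at v ∈ {-2, 3, 4}.
The Hessian is diagonal: diag(J_uu, J_vv). Second derivatives: J_uu(-2)=2160, J_uu(0)=-480, J_uu(1)=540, J_uu(4)=-4320; J_vv(-2)=360, J_vv(3)=-60, J_vv(4)=72.
Saddle points occur where the two diagonal entries have opposite signs: (-2, 3), (0, -2), (0, 4), (1, 3), (4, -2), (4, 4). Count: 6.

6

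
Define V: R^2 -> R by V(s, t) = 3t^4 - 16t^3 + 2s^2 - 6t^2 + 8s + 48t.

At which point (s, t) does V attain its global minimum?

(-2, 4)

V(s,t) separates as P(s) + Q(t), so its minimum is min P + min Q.
P'(s) = 4s + 8 vanishes at s ∈ {-2}; Q'(t) = 12(t - 4)(t - 1)(t + 1) vanishes at t ∈ {-1, 1, 4}.
Local minima of P (where P''>0): P(-2)=-8. Local minima of Q: Q(-1)=-35, Q(4)=-160.
So the global minimum of V is P(-2) + Q(4) = -8 − 160 = -168, attained at (-2, 4).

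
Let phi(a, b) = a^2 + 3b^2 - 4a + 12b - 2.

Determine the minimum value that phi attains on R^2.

-18

phi(a,b) separates as P(a) + Q(b) − 2, so its minimum is min P + min Q − 2.
P'(a) = 2a - 4 vanishes at a ∈ {2}; Q'(b) = 6b + 12 vanishes at b ∈ {-2}.
Local minima of P (where P''>0): P(2)=-4. Local minima of Q: Q(-2)=-12.
So the global minimum of phi is P(2) + Q(-2) − 2 = -4 − 12 − 2 = -18, attained at (2, -2).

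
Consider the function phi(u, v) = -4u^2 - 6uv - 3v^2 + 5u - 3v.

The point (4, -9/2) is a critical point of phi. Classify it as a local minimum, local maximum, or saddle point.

local maximum

The Hessian of phi is constant: H = [[-8, -6], [-6, -6]].
det(H) = (-8)·(-6) − (-6)² = 12.
det(H) > 0 and tr(H) = -14 < 0, so H is negative definite and the point is a local maximum.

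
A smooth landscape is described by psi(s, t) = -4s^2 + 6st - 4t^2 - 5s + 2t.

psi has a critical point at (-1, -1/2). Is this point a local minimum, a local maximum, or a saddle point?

local maximum

The Hessian of psi is constant: H = [[-8, 6], [6, -8]].
det(H) = (-8)·(-8) − 6² = 28.
det(H) > 0 and tr(H) = -16 < 0, so H is negative definite and the point is a local maximum.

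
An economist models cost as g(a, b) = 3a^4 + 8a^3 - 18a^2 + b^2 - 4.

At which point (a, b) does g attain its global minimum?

(-3, 0)

g(a,b) separates as P(a) + Q(b) − 4, so its minimum is min P + min Q − 4.
P'(a) = 12a(a - 1)(a + 3) vanishes at a ∈ {-3, 0, 1}; Q'(b) = 2b vanishes at b ∈ {0}.
Local minima of P (where P''>0): P(-3)=-135, P(1)=-7. Local minima of Q: Q(0)=0.
So the global minimum of g is P(-3) + Q(0) − 4 = -135 + 0 − 4 = -139, attained at (-3, 0).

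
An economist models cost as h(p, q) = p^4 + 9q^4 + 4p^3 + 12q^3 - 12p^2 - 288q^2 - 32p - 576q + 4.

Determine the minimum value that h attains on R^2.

-3900

h(p,q) separates as A(p) + B(q) + 4, so its minimum is min A + min B + 4.
A'(p) = 4(p - 2)(p + 1)(p + 4) vanishes at p ∈ {-4, -1, 2}; B'(q) = 36(q - 4)(q + 1)(q + 4) vanishes at q ∈ {-4, -1, 4}.
Local minima of A (where A''>0): A(-4)=-64, A(2)=-64. Local minima of B: B(-4)=-768, B(4)=-3840.
So the global minimum of h is A(-4) + B(4) + 4 = -64 − 3840 + 4 = -3900, attained at (-4, 4).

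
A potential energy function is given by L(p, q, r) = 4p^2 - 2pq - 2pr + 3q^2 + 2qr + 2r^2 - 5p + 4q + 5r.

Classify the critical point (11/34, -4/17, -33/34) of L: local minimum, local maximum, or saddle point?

local minimum

The Hessian is constant: H = [[8, -2, -2], [-2, 6, 2], [-2, 2, 4]].
Leading principal minors: Δ₁ = 8, Δ₂ = 44, Δ₃ = 136.
All leading minors are positive, so H is positive definite: a local minimum.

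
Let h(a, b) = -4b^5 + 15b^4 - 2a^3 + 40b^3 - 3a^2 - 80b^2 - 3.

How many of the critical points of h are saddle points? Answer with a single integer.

h separates as a function of a plus a function of b, so ∇h=0 decouples.
∂h/∂a = -6a(a + 1) = 0 at a ∈ {-1, 0}; ∂h/∂b = -20b(b - 4)(b - 1)(b + 2) = 0 at b ∈ {-2, 0, 1, 4}.
The Hessian is diagonal: diag(h_aa, h_bb). Second derivatives: h_aa(-1)=6, h_aa(0)=-6; h_bb(-2)=720, h_bb(0)=-160, h_bb(1)=180, h_bb(4)=-1440.
Saddle points occur where the two diagonal entries have opposite signs: (-1, 0), (-1, 4), (0, -2), (0, 1). Count: 4.

4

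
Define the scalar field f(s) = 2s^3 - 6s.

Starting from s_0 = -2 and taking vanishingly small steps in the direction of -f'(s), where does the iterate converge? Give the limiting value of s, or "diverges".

f'(s) = 6(s - 1)(s + 1), so f'(-2) = 18.
Gradient descent moves in the -f' direction, i.e. s is decreasing.
There is no critical point below s=-2, and f' keeps the same sign, so the iterate runs off to −∞.

diverges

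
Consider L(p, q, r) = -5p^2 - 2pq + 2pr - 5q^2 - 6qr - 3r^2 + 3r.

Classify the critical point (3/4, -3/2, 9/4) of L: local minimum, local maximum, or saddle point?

local maximum

The Hessian is constant: H = [[-10, -2, 2], [-2, -10, -6], [2, -6, -6]].
Leading principal minors: Δ₁ = -10, Δ₂ = 96, Δ₃ = -128.
The minors alternate sign starting negative (−, +, −), so H is negative definite: a local maximum.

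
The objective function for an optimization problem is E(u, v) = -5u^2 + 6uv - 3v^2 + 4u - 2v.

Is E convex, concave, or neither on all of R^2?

concave

E is quadratic, so its Hessian is the constant matrix H = [[-10, 6], [6, -6]].
det(H) = 24, tr(H) = -16.
det(H) > 0 and tr(H) < 0, so H is negative definite everywhere: concave.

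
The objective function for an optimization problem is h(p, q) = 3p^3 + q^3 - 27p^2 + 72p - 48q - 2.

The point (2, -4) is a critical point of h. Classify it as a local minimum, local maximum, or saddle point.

local maximum

The mixed partial ∂²h/∂p∂q is 0, so the Hessian at any point is diag(h_pp, h_qq) = diag(18(p - 3), 6q).
At (2, -4): H = diag(-18, -24).
Both eigenvalues are negative, so H is negative definite: a local maximum.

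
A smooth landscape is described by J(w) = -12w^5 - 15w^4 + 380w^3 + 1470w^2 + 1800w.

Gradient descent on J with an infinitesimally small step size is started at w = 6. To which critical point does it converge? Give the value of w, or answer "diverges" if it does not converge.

J'(w) = -60(w - 5)(w + 1)(w + 2)(w + 3), so J'(6) = -30240.
Gradient descent moves in the -J' direction, i.e. w is increasing.
There is no critical point above w=6, and J' keeps the same sign, so the iterate runs off to +∞.

diverges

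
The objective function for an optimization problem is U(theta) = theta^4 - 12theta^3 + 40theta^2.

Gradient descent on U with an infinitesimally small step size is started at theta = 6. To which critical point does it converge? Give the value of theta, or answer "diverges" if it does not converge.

5

U'(theta) = 4theta(theta - 5)(theta - 4), so U'(6) = 48.
Gradient descent moves in the -U' direction, i.e. theta is decreasing.
The nearest critical point in that direction is theta = 5, where U'' = 20 > 0 (a local minimum). The iterate converges there.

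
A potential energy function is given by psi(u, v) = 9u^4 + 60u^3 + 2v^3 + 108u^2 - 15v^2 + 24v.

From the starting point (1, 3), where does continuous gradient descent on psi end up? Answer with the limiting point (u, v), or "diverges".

psi is separable, so gradient descent decouples: u follows -∂psi/∂u, v follows -∂psi/∂v.
∂psi/∂u = 36u(u + 2)(u + 3); at u=1 this is 432, so u decreases.
∂psi/∂v = 6(v - 4)(v - 1); at v=3 this is -12, so v increases.
u converges to its nearest critical value 0 (a local min of the u-part); v converges to 4. The iterate converges to (0, 4).

(0, 4)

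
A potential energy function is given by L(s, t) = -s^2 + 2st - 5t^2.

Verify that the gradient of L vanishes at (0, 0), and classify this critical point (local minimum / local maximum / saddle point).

∇L = (-2s + 2t, 2s - 10t); substituting (0, 0) gives ∇L = (0, 0), so (0, 0) is indeed a critical point.
The Hessian of L is constant: H = [[-2, 2], [2, -10]].
det(H) = (-2)·(-10) − 2² = 16.
det(H) > 0 and tr(H) = -12 < 0, so H is negative definite and the point is a local maximum.

local maximum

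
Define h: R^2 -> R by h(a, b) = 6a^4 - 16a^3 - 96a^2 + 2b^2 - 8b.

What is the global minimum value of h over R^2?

-1032

h(a,b) separates as P(a) + Q(b), so its minimum is min P + min Q.
P'(a) = 24a(a - 4)(a + 2) vanishes at a ∈ {-2, 0, 4}; Q'(b) = 4b - 8 vanishes at b ∈ {2}.
Local minima of P (where P''>0): P(-2)=-160, P(4)=-1024. Local minima of Q: Q(2)=-8.
So the global minimum of h is P(4) + Q(2) = -1024 − 8 = -1032, attained at (4, 2).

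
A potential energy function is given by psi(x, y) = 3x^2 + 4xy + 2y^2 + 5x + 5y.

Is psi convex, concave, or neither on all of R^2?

convex

psi is quadratic, so its Hessian is the constant matrix H = [[6, 4], [4, 4]].
det(H) = 8, tr(H) = 10.
det(H) > 0 and tr(H) > 0, so H is positive definite everywhere: convex.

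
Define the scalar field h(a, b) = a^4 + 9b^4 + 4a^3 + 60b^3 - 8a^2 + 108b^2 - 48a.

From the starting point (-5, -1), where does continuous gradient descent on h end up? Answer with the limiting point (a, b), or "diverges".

h is separable, so gradient descent decouples: a follows -∂h/∂a, b follows -∂h/∂b.
∂h/∂a = 4(a - 2)(a + 2)(a + 3); at a=-5 this is -168, so a increases.
∂h/∂b = 36b(b + 2)(b + 3); at b=-1 this is -72, so b increases.
a converges to its nearest critical value -3 (a local min of the a-part); b converges to 0. The iterate converges to (-3, 0).

(-3, 0)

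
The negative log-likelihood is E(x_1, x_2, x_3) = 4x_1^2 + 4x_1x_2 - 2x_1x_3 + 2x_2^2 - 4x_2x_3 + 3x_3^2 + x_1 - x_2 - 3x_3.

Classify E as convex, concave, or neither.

convex

E is quadratic, so its Hessian is the constant matrix H = [[8, 4, -2], [4, 4, -4], [-2, -4, 6]].
Leading principal minors: 8, 16, 16.
All positive ⇒ H ≻ 0 ⇒ convex.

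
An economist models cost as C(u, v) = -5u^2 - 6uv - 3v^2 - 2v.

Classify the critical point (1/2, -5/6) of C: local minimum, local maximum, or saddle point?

The Hessian of C is constant: H = [[-10, -6], [-6, -6]].
det(H) = (-10)·(-6) − (-6)² = 24.
det(H) > 0 and tr(H) = -16 < 0, so H is negative definite and the point is a local maximum.

local maximum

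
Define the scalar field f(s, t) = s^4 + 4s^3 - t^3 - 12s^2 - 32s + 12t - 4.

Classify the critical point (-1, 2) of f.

local maximum

The mixed partial ∂²f/∂s∂t is 0, so the Hessian at any point is diag(f_ss, f_tt) = diag(12(s^2 + 2s - 2), -6t).
At (-1, 2): H = diag(-36, -12).
Both eigenvalues are negative, so H is negative definite: a local maximum.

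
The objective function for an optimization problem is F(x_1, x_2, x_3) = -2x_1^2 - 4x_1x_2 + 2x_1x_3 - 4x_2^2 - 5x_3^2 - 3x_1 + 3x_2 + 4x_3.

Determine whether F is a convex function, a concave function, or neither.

F is quadratic, so its Hessian is the constant matrix H = [[-4, -4, 2], [-4, -8, 0], [2, 0, -10]].
Leading principal minors: -4, 16, -128.
Signs alternate −, +, − ⇒ H ≺ 0 ⇒ concave.

concave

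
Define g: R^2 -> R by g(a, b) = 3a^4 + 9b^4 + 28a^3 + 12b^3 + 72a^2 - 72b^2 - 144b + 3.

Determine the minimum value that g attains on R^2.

-333

g(a,b) separates as P(a) + Q(b) + 3, so its minimum is min P + min Q + 3.
P'(a) = 12a(a + 3)(a + 4) vanishes at a ∈ {-4, -3, 0}; Q'(b) = 36(b - 2)(b + 1)(b + 2) vanishes at b ∈ {-2, -1, 2}.
Local minima of P (where P''>0): P(-4)=128, P(0)=0. Local minima of Q: Q(-2)=48, Q(2)=-336.
So the global minimum of g is P(0) + Q(2) + 3 = 0 − 336 + 3 = -333, attained at (0, 2).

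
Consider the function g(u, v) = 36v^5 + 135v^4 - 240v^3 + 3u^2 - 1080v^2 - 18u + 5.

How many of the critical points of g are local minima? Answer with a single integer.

g separates as a function of u plus a function of v, so ∇g=0 decouples.
∂g/∂u = 6(u - 3) = 0 at u ∈ {3}; ∂g/∂v = 180v(v - 2)(v + 2)(v + 3) = 0 at v ∈ {-3, -2, 0, 2}.
The Hessian is diagonal: diag(g_uu, g_vv). Second derivatives: g_uu(3)=6; g_vv(-3)=-2700, g_vv(-2)=1440, g_vv(0)=-2160, g_vv(2)=7200.
Local minima occur where both diagonal entries positive: (3, -2), (3, 2). Count: 2.

2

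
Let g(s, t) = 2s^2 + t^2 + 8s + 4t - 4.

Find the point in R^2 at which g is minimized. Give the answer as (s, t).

g(s,t) separates as P(s) + Q(t) − 4, so its minimum is min P + min Q − 4.
P'(s) = 4s + 8 vanishes at s ∈ {-2}; Q'(t) = 2(t + 2) vanishes at t ∈ {-2}.
Local minima of P (where P''>0): P(-2)=-8. Local minima of Q: Q(-2)=-4.
So the global minimum of g is P(-2) + Q(-2) − 4 = -8 − 4 − 4 = -16, attained at (-2, -2).

(-2, -2)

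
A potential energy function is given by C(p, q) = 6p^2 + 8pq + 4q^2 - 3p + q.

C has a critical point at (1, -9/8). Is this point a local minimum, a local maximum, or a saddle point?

local minimum

The Hessian of C is constant: H = [[12, 8], [8, 8]].
det(H) = 12·8 − 8² = 32.
det(H) > 0 and tr(H) = 20 > 0, so H is positive definite and the point is a local minimum.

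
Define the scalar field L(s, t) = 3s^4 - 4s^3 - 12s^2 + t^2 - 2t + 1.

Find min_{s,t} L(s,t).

L(s,t) separates as P(s) + Q(t) + 1, so its minimum is min P + min Q + 1.
P'(s) = 12s(s - 2)(s + 1) vanishes at s ∈ {-1, 0, 2}; Q'(t) = 2(t - 1) vanishes at t ∈ {1}.
Local minima of P (where P''>0): P(-1)=-5, P(2)=-32. Local minima of Q: Q(1)=-1.
So the global minimum of L is P(2) + Q(1) + 1 = -32 − 1 + 1 = -32, attained at (2, 1).

-32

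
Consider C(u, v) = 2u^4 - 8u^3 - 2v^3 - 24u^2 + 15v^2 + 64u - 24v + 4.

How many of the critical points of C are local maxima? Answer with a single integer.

C separates as a function of u plus a function of v, so ∇C=0 decouples.
∂C/∂u = 8(u - 4)(u - 1)(u + 2) = 0 at u ∈ {-2, 1, 4}; ∂C/∂v = -6(v - 4)(v - 1) = 0 at v ∈ {1, 4}.
The Hessian is diagonal: diag(C_uu, C_vv). Second derivatives: C_uu(-2)=144, C_uu(1)=-72, C_uu(4)=144; C_vv(1)=18, C_vv(4)=-18.
Local maxima occur where both diagonal entries negative: (1, 4). Count: 1.

1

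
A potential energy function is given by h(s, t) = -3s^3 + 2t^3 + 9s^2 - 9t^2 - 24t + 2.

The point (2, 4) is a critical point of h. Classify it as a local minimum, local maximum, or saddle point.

saddle point

The mixed partial ∂²h/∂s∂t is 0, so the Hessian at any point is diag(h_ss, h_tt) = diag(18(-s + 1), 6(2t - 3)).
At (2, 4): H = diag(-18, 30).
The eigenvalues have opposite signs, so H is indefinite: a saddle point.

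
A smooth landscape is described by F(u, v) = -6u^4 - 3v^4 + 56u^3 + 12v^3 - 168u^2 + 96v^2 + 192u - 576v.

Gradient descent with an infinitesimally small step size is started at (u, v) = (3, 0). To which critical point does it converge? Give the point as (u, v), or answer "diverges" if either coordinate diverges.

F is separable, so gradient descent decouples: u follows -∂F/∂u, v follows -∂F/∂v.
∂F/∂u = -24(u - 4)(u - 2)(u - 1); at u=3 this is 48, so u decreases.
∂F/∂v = -12(v - 4)(v - 3)(v + 4); at v=0 this is -576, so v increases.
u converges to its nearest critical value 2 (a local min of the u-part); v converges to 3. The iterate converges to (2, 3).

(2, 3)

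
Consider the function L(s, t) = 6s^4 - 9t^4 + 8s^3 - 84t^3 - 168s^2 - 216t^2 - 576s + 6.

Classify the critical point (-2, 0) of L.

local maximum

The mixed partial ∂²L/∂s∂t is 0, so the Hessian at any point is diag(L_ss, L_tt) = diag(24(3s^2 + 2s - 14), -36(3t^2 + 14t + 12)).
At (-2, 0): H = diag(-144, -432).
Both eigenvalues are negative, so H is negative definite: a local maximum.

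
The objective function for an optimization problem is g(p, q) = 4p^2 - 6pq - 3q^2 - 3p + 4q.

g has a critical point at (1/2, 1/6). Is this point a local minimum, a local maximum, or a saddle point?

saddle point

The Hessian of g is constant: H = [[8, -6], [-6, -6]].
det(H) = 8·(-6) − (-6)² = -84.
Since det(H) < 0, H is indefinite and the critical point is a saddle point.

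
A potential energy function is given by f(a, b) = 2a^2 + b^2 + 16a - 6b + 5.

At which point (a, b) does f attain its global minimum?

f(a,b) separates as P(a) + Q(b) + 5, so its minimum is min P + min Q + 5.
P'(a) = 4a + 16 vanishes at a ∈ {-4}; Q'(b) = 2b - 6 vanishes at b ∈ {3}.
Local minima of P (where P''>0): P(-4)=-32. Local minima of Q: Q(3)=-9.
So the global minimum of f is P(-4) + Q(3) + 5 = -32 − 9 + 5 = -36, attained at (-4, 3).

(-4, 3)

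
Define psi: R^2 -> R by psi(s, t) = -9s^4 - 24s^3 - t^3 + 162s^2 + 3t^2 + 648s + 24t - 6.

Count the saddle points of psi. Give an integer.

3

psi separates as a function of s plus a function of t, so ∇psi=0 decouples.
∂psi/∂s = -36(s - 3)(s + 2)(s + 3) = 0 at s ∈ {-3, -2, 3}; ∂psi/∂t = -3(t - 4)(t + 2) = 0 at t ∈ {-2, 4}.
The Hessian is diagonal: diag(psi_ss, psi_tt). Second derivatives: psi_ss(-3)=-216, psi_ss(-2)=180, psi_ss(3)=-1080; psi_tt(-2)=18, psi_tt(4)=-18.
Saddle points occur where the two diagonal entries have opposite signs: (-3, -2), (-2, 4), (3, -2). Count: 3.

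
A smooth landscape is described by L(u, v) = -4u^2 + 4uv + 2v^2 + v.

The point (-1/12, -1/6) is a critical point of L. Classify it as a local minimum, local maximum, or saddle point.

saddle point

The Hessian of L is constant: H = [[-8, 4], [4, 4]].
det(H) = (-8)·4 − 4² = -48.
Since det(H) < 0, H is indefinite and the critical point is a saddle point.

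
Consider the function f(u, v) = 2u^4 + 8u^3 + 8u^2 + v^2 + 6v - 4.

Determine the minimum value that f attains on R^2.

f(u,v) separates as P(u) + Q(v) − 4, so its minimum is min P + min Q − 4.
P'(u) = 8u(u + 1)(u + 2) vanishes at u ∈ {-2, -1, 0}; Q'(v) = 2v + 6 vanishes at v ∈ {-3}.
Local minima of P (where P''>0): P(-2)=0, P(0)=0. Local minima of Q: Q(-3)=-9.
So the global minimum of f is P(-2) + Q(-3) − 4 = 0 − 9 − 4 = -13, attained at (-2, -3).

-13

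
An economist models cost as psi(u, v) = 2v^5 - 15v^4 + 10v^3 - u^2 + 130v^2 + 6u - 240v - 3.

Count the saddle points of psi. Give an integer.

psi separates as a function of u plus a function of v, so ∇psi=0 decouples.
∂psi/∂u = -2(u - 3) = 0 at u ∈ {3}; ∂psi/∂v = 10(v - 4)(v - 3)(v - 1)(v + 2) = 0 at v ∈ {-2, 1, 3, 4}.
The Hessian is diagonal: diag(psi_uu, psi_vv). Second derivatives: psi_uu(3)=-2; psi_vv(-2)=-900, psi_vv(1)=180, psi_vv(3)=-100, psi_vv(4)=180.
Saddle points occur where the two diagonal entries have opposite signs: (3, 1), (3, 4). Count: 2.

2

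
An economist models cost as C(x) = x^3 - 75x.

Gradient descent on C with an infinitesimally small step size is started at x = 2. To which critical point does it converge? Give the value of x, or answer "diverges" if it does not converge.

5

C'(x) = 3(x - 5)(x + 5), so C'(2) = -63.
Gradient descent moves in the -C' direction, i.e. x is increasing.
The nearest critical point in that direction is x = 5, where C'' = 30 > 0 (a local minimum). The iterate converges there.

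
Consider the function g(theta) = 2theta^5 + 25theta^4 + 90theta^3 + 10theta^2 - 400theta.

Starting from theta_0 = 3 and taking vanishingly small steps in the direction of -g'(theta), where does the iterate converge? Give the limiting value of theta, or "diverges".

1

g'(theta) = 10(theta - 1)(theta + 2)(theta + 4)(theta + 5), so g'(3) = 5600.
Gradient descent moves in the -g' direction, i.e. theta is decreasing.
The nearest critical point in that direction is theta = 1, where g'' = 900 > 0 (a local minimum). The iterate converges there.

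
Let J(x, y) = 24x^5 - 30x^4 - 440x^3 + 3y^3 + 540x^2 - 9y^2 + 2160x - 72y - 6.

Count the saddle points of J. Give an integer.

4

J separates as a function of x plus a function of y, so ∇J=0 decouples.
∂J/∂x = 120(x - 3)(x - 2)(x + 1)(x + 3) = 0 at x ∈ {-3, -1, 2, 3}; ∂J/∂y = 9(y - 4)(y + 2) = 0 at y ∈ {-2, 4}.
The Hessian is diagonal: diag(J_xx, J_yy). Second derivatives: J_xx(-3)=-7200, J_xx(-1)=2880, J_xx(2)=-1800, J_xx(3)=2880; J_yy(-2)=-54, J_yy(4)=54.
Saddle points occur where the two diagonal entries have opposite signs: (-3, 4), (-1, -2), (2, 4), (3, -2). Count: 4.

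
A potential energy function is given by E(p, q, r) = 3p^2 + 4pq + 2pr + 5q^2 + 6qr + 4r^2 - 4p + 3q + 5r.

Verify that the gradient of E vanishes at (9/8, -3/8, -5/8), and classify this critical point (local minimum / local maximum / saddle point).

local minimum

∇E = (6p + 4q + 2r - 4, 4p + 10q + 6r + 3, 2p + 6q + 8r + 5); substituting (9/8, -3/8, -5/8) gives ∇E = (0, 0, 0), so (9/8, -3/8, -5/8) is indeed a critical point.
The Hessian is constant: H = [[6, 4, 2], [4, 10, 6], [2, 6, 8]].
Leading principal minors: Δ₁ = 6, Δ₂ = 44, Δ₃ = 192.
All leading minors are positive, so H is positive definite: a local minimum.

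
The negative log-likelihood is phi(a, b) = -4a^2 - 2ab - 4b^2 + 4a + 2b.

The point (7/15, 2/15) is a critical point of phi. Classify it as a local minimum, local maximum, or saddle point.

The Hessian of phi is constant: H = [[-8, -2], [-2, -8]].
det(H) = (-8)·(-8) − (-2)² = 60.
det(H) > 0 and tr(H) = -16 < 0, so H is negative definite and the point is a local maximum.

local maximum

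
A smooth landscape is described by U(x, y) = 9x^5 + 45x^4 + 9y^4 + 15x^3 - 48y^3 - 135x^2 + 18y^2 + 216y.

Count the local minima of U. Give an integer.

4

U separates as a function of x plus a function of y, so ∇U=0 decouples.
∂U/∂x = 45x(x - 1)(x + 2)(x + 3) = 0 at x ∈ {-3, -2, 0, 1}; ∂U/∂y = 36(y - 3)(y - 2)(y + 1) = 0 at y ∈ {-1, 2, 3}.
The Hessian is diagonal: diag(U_xx, U_yy). Second derivatives: U_xx(-3)=-540, U_xx(-2)=270, U_xx(0)=-270, U_xx(1)=540; U_yy(-1)=432, U_yy(2)=-108, U_yy(3)=144.
Local minima occur where both diagonal entries positive: (-2, -1), (-2, 3), (1, -1), (1, 3). Count: 4.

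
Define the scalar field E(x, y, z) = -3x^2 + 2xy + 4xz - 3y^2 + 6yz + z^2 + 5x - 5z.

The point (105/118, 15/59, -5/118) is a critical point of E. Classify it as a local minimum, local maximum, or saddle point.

The Hessian is constant: H = [[-6, 2, 4], [2, -6, 6], [4, 6, 2]].
Leading principal minors: Δ₁ = -6, Δ₂ = 32, Δ₃ = 472.
The minors fit neither the all-positive nor the alternating-sign pattern, so H is indefinite: a saddle point.

saddle point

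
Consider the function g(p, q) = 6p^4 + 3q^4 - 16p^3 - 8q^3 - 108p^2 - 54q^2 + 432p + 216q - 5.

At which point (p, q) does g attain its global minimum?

g(p,q) separates as A(p) + B(q) − 5, so its minimum is min A + min B − 5.
A'(p) = 24(p - 3)(p - 2)(p + 3) vanishes at p ∈ {-3, 2, 3}; B'(q) = 12(q - 3)(q - 2)(q + 3) vanishes at q ∈ {-3, 2, 3}.
Local minima of A (where A''>0): A(-3)=-1350, A(3)=378. Local minima of B: B(-3)=-675, B(3)=189.
So the global minimum of g is A(-3) + B(-3) − 5 = -1350 − 675 − 5 = -2030, attained at (-3, -3).

(-3, -3)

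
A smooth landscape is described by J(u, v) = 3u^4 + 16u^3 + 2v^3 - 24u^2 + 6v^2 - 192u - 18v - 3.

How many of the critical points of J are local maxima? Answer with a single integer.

J separates as a function of u plus a function of v, so ∇J=0 decouples.
∂J/∂u = 12(u - 2)(u + 2)(u + 4) = 0 at u ∈ {-4, -2, 2}; ∂J/∂v = 6(v - 1)(v + 3) = 0 at v ∈ {-3, 1}.
The Hessian is diagonal: diag(J_uu, J_vv). Second derivatives: J_uu(-4)=144, J_uu(-2)=-96, J_uu(2)=288; J_vv(-3)=-24, J_vv(1)=24.
Local maxima occur where both diagonal entries negative: (-2, -3). Count: 1.

1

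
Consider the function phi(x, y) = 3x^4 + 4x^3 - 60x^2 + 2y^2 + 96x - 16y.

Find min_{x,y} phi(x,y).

-864

phi(x,y) separates as P(x) + Q(y), so its minimum is min P + min Q.
P'(x) = 12(x - 2)(x - 1)(x + 4) vanishes at x ∈ {-4, 1, 2}; Q'(y) = 4y - 16 vanishes at y ∈ {4}.
Local minima of P (where P''>0): P(-4)=-832, P(2)=32. Local minima of Q: Q(4)=-32.
So the global minimum of phi is P(-4) + Q(4) = -832 − 32 = -864, attained at (-4, 4).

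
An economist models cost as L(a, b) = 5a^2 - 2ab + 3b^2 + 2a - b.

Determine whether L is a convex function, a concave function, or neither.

convex

L is quadratic, so its Hessian is the constant matrix H = [[10, -2], [-2, 6]].
det(H) = 56, tr(H) = 16.
det(H) > 0 and tr(H) > 0, so H is positive definite everywhere: convex.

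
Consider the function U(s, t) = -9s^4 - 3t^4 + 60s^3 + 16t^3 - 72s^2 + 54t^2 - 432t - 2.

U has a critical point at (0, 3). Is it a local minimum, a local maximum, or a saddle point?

The mixed partial ∂²U/∂s∂t is 0, so the Hessian at any point is diag(U_ss, U_tt) = diag(36(-3s^2 + 10s - 4), 12(-3t^2 + 8t + 9)).
At (0, 3): H = diag(-144, 72).
The eigenvalues have opposite signs, so H is indefinite: a saddle point.

saddle point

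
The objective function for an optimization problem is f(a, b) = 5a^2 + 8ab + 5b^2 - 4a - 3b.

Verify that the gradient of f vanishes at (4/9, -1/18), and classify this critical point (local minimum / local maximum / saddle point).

∇f = (10a + 8b - 4, 8a + 10b - 3); substituting (4/9, -1/18) gives ∇f = (0, 0), so (4/9, -1/18) is indeed a critical point.
The Hessian of f is constant: H = [[10, 8], [8, 10]].
det(H) = 10·10 − 8² = 36.
det(H) > 0 and tr(H) = 20 > 0, so H is positive definite and the point is a local minimum.

local minimum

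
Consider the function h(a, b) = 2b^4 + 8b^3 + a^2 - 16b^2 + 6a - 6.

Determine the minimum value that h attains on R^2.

-271

h(a,b) separates as P(a) + Q(b) − 6, so its minimum is min P + min Q − 6.
P'(a) = 2a + 6 vanishes at a ∈ {-3}; Q'(b) = 8b(b - 1)(b + 4) vanishes at b ∈ {-4, 0, 1}.
Local minima of P (where P''>0): P(-3)=-9. Local minima of Q: Q(-4)=-256, Q(1)=-6.
So the global minimum of h is P(-3) + Q(-4) − 6 = -9 − 256 − 6 = -271, attained at (-3, -4).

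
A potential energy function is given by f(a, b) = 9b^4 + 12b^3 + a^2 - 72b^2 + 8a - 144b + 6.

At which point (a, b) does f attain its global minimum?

(-4, 2)

f(a,b) separates as P(a) + Q(b) + 6, so its minimum is min P + min Q + 6.
P'(a) = 2a + 8 vanishes at a ∈ {-4}; Q'(b) = 36(b - 2)(b + 1)(b + 2) vanishes at b ∈ {-2, -1, 2}.
Local minima of P (where P''>0): P(-4)=-16. Local minima of Q: Q(-2)=48, Q(2)=-336.
So the global minimum of f is P(-4) + Q(2) + 6 = -16 − 336 + 6 = -346, attained at (-4, 2).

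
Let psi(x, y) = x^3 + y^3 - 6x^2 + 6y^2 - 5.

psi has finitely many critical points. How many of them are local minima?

psi separates as a function of x plus a function of y, so ∇psi=0 decouples.
∂psi/∂x = 3x(x - 4) = 0 at x ∈ {0, 4}; ∂psi/∂y = 3y(y + 4) = 0 at y ∈ {-4, 0}.
The Hessian is diagonal: diag(psi_xx, psi_yy). Second derivatives: psi_xx(0)=-12, psi_xx(4)=12; psi_yy(-4)=-12, psi_yy(0)=12.
Local minima occur where both diagonal entries positive: (4, 0). Count: 1.

1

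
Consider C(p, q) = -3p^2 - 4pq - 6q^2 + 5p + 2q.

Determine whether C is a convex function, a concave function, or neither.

C is quadratic, so its Hessian is the constant matrix H = [[-6, -4], [-4, -12]].
det(H) = 56, tr(H) = -18.
det(H) > 0 and tr(H) < 0, so H is negative definite everywhere: concave.

concave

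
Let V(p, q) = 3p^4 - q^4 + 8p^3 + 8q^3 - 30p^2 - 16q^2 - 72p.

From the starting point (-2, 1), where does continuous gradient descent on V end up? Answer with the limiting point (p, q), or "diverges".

V is separable, so gradient descent decouples: p follows -∂V/∂p, q follows -∂V/∂q.
∂V/∂p = 12(p - 2)(p + 1)(p + 3); at p=-2 this is 48, so p decreases.
∂V/∂q = -4q(q - 4)(q - 2); at q=1 this is -12, so q increases.
p converges to its nearest critical value -3 (a local min of the p-part); q converges to 2. The iterate converges to (-3, 2).

(-3, 2)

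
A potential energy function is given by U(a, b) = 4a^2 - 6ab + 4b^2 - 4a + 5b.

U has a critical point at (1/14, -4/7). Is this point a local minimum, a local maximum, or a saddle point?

The Hessian of U is constant: H = [[8, -6], [-6, 8]].
det(H) = 8·8 − (-6)² = 28.
det(H) > 0 and tr(H) = 16 > 0, so H is positive definite and the point is a local minimum.

local minimum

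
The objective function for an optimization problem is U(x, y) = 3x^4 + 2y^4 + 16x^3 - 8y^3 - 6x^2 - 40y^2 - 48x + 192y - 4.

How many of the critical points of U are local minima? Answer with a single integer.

U separates as a function of x plus a function of y, so ∇U=0 decouples.
∂U/∂x = 12(x - 1)(x + 1)(x + 4) = 0 at x ∈ {-4, -1, 1}; ∂U/∂y = 8(y - 4)(y - 2)(y + 3) = 0 at y ∈ {-3, 2, 4}.
The Hessian is diagonal: diag(U_xx, U_yy). Second derivatives: U_xx(-4)=180, U_xx(-1)=-72, U_xx(1)=120; U_yy(-3)=280, U_yy(2)=-80, U_yy(4)=112.
Local minima occur where both diagonal entries positive: (-4, -3), (-4, 4), (1, -3), (1, 4). Count: 4.

4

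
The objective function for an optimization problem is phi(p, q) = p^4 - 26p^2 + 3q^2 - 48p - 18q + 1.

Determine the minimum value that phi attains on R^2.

phi(p,q) separates as A(p) + B(q) + 1, so its minimum is min A + min B + 1.
A'(p) = 4(p - 4)(p + 1)(p + 3) vanishes at p ∈ {-3, -1, 4}; B'(q) = 6q - 18 vanishes at q ∈ {3}.
Local minima of A (where A''>0): A(-3)=-9, A(4)=-352. Local minima of B: B(3)=-27.
So the global minimum of phi is A(4) + B(3) + 1 = -352 − 27 + 1 = -378, attained at (4, 3).

-378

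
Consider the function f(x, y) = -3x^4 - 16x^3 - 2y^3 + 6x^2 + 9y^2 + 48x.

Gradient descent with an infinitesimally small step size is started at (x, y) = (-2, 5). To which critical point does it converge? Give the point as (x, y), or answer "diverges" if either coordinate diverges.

diverges

f is separable, so gradient descent decouples: x follows -∂f/∂x, y follows -∂f/∂y.
∂f/∂x = -12(x - 1)(x + 1)(x + 4); at x=-2 this is -72, so x increases.
∂f/∂y = -6y(y - 3); at y=5 this is -60, so y increases.
The y-coordinate has no critical point in that direction and runs off to infinity.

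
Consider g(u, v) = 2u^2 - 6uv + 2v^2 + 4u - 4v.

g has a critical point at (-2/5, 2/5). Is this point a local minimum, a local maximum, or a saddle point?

The Hessian of g is constant: H = [[4, -6], [-6, 4]].
det(H) = 4·4 − (-6)² = -20.
Since det(H) < 0, H is indefinite and the critical point is a saddle point.

saddle point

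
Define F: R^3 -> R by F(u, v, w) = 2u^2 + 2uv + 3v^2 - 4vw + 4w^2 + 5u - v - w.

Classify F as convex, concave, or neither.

convex

F is quadratic, so its Hessian is the constant matrix H = [[4, 2, 0], [2, 6, -4], [0, -4, 8]].
Leading principal minors: 4, 20, 96.
All positive ⇒ H ≻ 0 ⇒ convex.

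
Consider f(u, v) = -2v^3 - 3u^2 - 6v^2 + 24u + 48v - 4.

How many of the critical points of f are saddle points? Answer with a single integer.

f separates as a function of u plus a function of v, so ∇f=0 decouples.
∂f/∂u = -6(u - 4) = 0 at u ∈ {4}; ∂f/∂v = -6(v - 2)(v + 4) = 0 at v ∈ {-4, 2}.
The Hessian is diagonal: diag(f_uu, f_vv). Second derivatives: f_uu(4)=-6; f_vv(-4)=36, f_vv(2)=-36.
Saddle points occur where the two diagonal entries have opposite signs: (4, -4). Count: 1.

1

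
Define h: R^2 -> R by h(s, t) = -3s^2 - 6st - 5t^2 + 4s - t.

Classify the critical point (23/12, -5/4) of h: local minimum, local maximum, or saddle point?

The Hessian of h is constant: H = [[-6, -6], [-6, -10]].
det(H) = (-6)·(-10) − (-6)² = 24.
det(H) > 0 and tr(H) = -16 < 0, so H is negative definite and the point is a local maximum.

local maximum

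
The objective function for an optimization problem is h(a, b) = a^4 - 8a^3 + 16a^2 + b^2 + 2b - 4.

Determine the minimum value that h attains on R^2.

h(a,b) separates as P(a) + Q(b) − 4, so its minimum is min P + min Q − 4.
P'(a) = 4a(a - 4)(a - 2) vanishes at a ∈ {0, 2, 4}; Q'(b) = 2b + 2 vanishes at b ∈ {-1}.
Local minima of P (where P''>0): P(0)=0, P(4)=0. Local minima of Q: Q(-1)=-1.
So the global minimum of h is P(0) + Q(-1) − 4 = 0 − 1 − 4 = -5, attained at (0, -1).

-5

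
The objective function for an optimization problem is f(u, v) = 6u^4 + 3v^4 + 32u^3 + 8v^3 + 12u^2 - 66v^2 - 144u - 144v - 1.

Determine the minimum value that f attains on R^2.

f(u,v) separates as P(u) + Q(v) − 1, so its minimum is min P + min Q − 1.
P'(u) = 24(u - 1)(u + 2)(u + 3) vanishes at u ∈ {-3, -2, 1}; Q'(v) = 12(v - 3)(v + 1)(v + 4) vanishes at v ∈ {-4, -1, 3}.
Local minima of P (where P''>0): P(-3)=162, P(1)=-94. Local minima of Q: Q(-4)=-224, Q(3)=-567.
So the global minimum of f is P(1) + Q(3) − 1 = -94 − 567 − 1 = -662, attained at (1, 3).

-662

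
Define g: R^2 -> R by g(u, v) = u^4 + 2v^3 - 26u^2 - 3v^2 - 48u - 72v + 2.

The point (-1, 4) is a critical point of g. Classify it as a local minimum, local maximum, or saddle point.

saddle point

The mixed partial ∂²g/∂u∂v is 0, so the Hessian at any point is diag(g_uu, g_vv) = diag(4(3u^2 - 13), 6(2v - 1)).
At (-1, 4): H = diag(-40, 42).
The eigenvalues have opposite signs, so H is indefinite: a saddle point.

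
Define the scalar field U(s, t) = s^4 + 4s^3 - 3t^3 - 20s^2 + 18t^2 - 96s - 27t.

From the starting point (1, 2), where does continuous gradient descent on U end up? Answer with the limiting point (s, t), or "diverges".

(3, 1)

U is separable, so gradient descent decouples: s follows -∂U/∂s, t follows -∂U/∂t.
∂U/∂s = 4(s - 3)(s + 2)(s + 4); at s=1 this is -120, so s increases.
∂U/∂t = -9(t - 3)(t - 1); at t=2 this is 9, so t decreases.
s converges to its nearest critical value 3 (a local min of the s-part); t converges to 1. The iterate converges to (3, 1).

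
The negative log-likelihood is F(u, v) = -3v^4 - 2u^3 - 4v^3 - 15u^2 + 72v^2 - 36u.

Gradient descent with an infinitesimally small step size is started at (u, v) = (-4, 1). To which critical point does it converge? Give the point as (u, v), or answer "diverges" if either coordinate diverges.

F is separable, so gradient descent decouples: u follows -∂F/∂u, v follows -∂F/∂v.
∂F/∂u = -6(u + 2)(u + 3); at u=-4 this is -12, so u increases.
∂F/∂v = -12v(v - 3)(v + 4); at v=1 this is 120, so v decreases.
u converges to its nearest critical value -3 (a local min of the u-part); v converges to 0. The iterate converges to (-3, 0).

(-3, 0)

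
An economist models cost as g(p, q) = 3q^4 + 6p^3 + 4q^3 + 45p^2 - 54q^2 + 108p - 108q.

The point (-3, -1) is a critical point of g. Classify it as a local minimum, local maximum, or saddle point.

local maximum

The mixed partial ∂²g/∂p∂q is 0, so the Hessian at any point is diag(g_pp, g_qq) = diag(18(2p + 5), 12(3q^2 + 2q - 9)).
At (-3, -1): H = diag(-18, -96).
Both eigenvalues are negative, so H is negative definite: a local maximum.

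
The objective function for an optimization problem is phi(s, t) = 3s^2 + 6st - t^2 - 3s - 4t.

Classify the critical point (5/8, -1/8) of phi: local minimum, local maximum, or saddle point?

The Hessian of phi is constant: H = [[6, 6], [6, -2]].
det(H) = 6·(-2) − 6² = -48.
Since det(H) < 0, H is indefinite and the critical point is a saddle point.

saddle point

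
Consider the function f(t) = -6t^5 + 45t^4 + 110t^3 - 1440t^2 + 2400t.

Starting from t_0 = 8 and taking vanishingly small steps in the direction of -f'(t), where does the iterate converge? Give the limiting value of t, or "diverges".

f'(t) = -30(t - 5)(t - 4)(t - 1)(t + 4), so f'(8) = -30240.
Gradient descent moves in the -f' direction, i.e. t is increasing.
There is no critical point above t=8, and f' keeps the same sign, so the iterate runs off to +∞.

diverges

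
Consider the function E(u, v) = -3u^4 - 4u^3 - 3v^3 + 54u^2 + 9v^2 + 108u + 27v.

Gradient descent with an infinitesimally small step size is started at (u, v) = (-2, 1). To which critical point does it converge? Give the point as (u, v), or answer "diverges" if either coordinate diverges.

E is separable, so gradient descent decouples: u follows -∂E/∂u, v follows -∂E/∂v.
∂E/∂u = -12(u - 3)(u + 1)(u + 3); at u=-2 this is -60, so u increases.
∂E/∂v = -9(v - 3)(v + 1); at v=1 this is 36, so v decreases.
u converges to its nearest critical value -1 (a local min of the u-part); v converges to -1. The iterate converges to (-1, -1).

(-1, -1)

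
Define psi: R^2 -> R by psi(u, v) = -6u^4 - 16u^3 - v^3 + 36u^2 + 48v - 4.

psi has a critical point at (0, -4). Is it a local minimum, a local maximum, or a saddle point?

The mixed partial ∂²psi/∂u∂v is 0, so the Hessian at any point is diag(psi_uu, psi_vv) = diag(24(-3u^2 - 4u + 3), -6v).
At (0, -4): H = diag(72, 24).
Both eigenvalues are positive, so H is positive definite: a local minimum.

local minimum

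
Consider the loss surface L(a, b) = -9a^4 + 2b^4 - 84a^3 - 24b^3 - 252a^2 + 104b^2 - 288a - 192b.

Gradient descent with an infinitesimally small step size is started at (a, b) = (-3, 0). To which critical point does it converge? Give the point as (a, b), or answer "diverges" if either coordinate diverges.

L is separable, so gradient descent decouples: a follows -∂L/∂a, b follows -∂L/∂b.
∂L/∂a = -36(a + 1)(a + 2)(a + 4); at a=-3 this is -72, so a increases.
∂L/∂b = 8(b - 4)(b - 3)(b - 2); at b=0 this is -192, so b increases.
a converges to its nearest critical value -2 (a local min of the a-part); b converges to 2. The iterate converges to (-2, 2).

(-2, 2)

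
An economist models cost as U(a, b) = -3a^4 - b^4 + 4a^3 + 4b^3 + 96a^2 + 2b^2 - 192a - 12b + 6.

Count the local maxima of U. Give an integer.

U separates as a function of a plus a function of b, so ∇U=0 decouples.
∂U/∂a = -12(a - 4)(a - 1)(a + 4) = 0 at a ∈ {-4, 1, 4}; ∂U/∂b = -4(b - 3)(b - 1)(b + 1) = 0 at b ∈ {-1, 1, 3}.
The Hessian is diagonal: diag(U_aa, U_bb). Second derivatives: U_aa(-4)=-480, U_aa(1)=180, U_aa(4)=-288; U_bb(-1)=-32, U_bb(1)=16, U_bb(3)=-32.
Local maxima occur where both diagonal entries negative: (-4, -1), (-4, 3), (4, -1), (4, 3). Count: 4.

4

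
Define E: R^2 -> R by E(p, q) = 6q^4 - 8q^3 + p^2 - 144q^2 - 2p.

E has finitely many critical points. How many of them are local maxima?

0

E separates as a function of p plus a function of q, so ∇E=0 decouples.
∂E/∂p = 2(p - 1) = 0 at p ∈ {1}; ∂E/∂q = 24q(q - 4)(q + 3) = 0 at q ∈ {-3, 0, 4}.
The Hessian is diagonal: diag(E_pp, E_qq). Second derivatives: E_pp(1)=2; E_qq(-3)=504, E_qq(0)=-288, E_qq(4)=672.
Local maxima occur where both diagonal entries negative: none. Count: 0.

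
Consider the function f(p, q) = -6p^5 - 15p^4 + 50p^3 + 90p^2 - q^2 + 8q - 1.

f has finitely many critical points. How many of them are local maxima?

2

f separates as a function of p plus a function of q, so ∇f=0 decouples.
∂f/∂p = -30p(p - 2)(p + 1)(p + 3) = 0 at p ∈ {-3, -1, 0, 2}; ∂f/∂q = -2(q - 4) = 0 at q ∈ {4}.
The Hessian is diagonal: diag(f_pp, f_qq). Second derivatives: f_pp(-3)=900, f_pp(-1)=-180, f_pp(0)=180, f_pp(2)=-900; f_qq(4)=-2.
Local maxima occur where both diagonal entries negative: (-1, 4), (2, 4). Count: 2.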